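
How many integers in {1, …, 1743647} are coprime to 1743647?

1691872

Factor: 1743647 = 53 · 167 · 197.
φ(1743647) = (53−1) · (167−1) · (197−1) = 52 · 166 · 196 = 1691872.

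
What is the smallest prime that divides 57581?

71

57581 is odd.
Digit sum 26, not divisible by 3.
Ends in 1: not divisible by 5.
7: 57581 = 7·8225 + 6
11: 57581 = 11·5234 + 7
13: 57581 = 13·4429 + 4
17: 57581 = 17·3387 + 2
19: 57581 = 19·3030 + 11
23: 57581 = 23·2503 + 12
29: 57581 = 29·1985 + 16
31: 57581 = 31·1857 + 14
37: 57581 = 37·1556 + 9
41: 57581 = 41·1404 + 17
43: 57581 = 43·1339 + 4
47: 57581 = 47·1225 + 6
53: 57581 = 53·1086 + 23
59: 57581 = 59·975 + 56
61: 57581 = 61·943 + 58
67: 57581 = 67·859 + 28
71: 57581 = 71·811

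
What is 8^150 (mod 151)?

8^1 ≡ 8 (mod 151)
8^2 ≡ 8^2 = 64 ≡ 64 (mod 151)
8^4 ≡ 64^2 = 4096 ≡ 19 (mod 151)
8^8 ≡ 19^2 = 361 ≡ 59 (mod 151)
8^16 ≡ 59^2 = 3481 ≡ 8 (mod 151)
8^32 ≡ 8^2 = 64 ≡ 64 (mod 151)
8^64 ≡ 64^2 = 4096 ≡ 19 (mod 151)
8^128 ≡ 19^2 = 361 ≡ 59 (mod 151)
150 = 128 + 16 + 4 + 2 in binary powers of 2.
So 8^150 ≡ 59 · 8 · 19 · 64 ≡ 1 (mod 151).
Since the result is 1, base 8 gives no evidence that 151 is composite.

1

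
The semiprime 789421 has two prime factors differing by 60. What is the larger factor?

919

Since p = q + 60, we have 789421 = q(q + 60), so q² + 60q − 789421 = 0.
Discriminant: 60² + 4·789421 = 3600 + 3157684 = 3161284; √3161284 = 1778.
q = (−60 + 1778)/2 = 859, and p = q + 60 = 919.
Check: 859 · 919 = 789421.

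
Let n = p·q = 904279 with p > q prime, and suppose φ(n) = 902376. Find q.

φ(n) = (p−1)(q−1) = n − (p+q) + 1, so p + q = 904279 − 902376 + 1 = 1904.
p and q are the roots of t² − 1904t + 904279 = 0.
Discriminant: 1904² − 4·904279 = 3625216 − 3617116 = 8100; √8100 = 90.
q = (1904 − 90)/2 = 907, p = (1904 + 90)/2 = 997.
Check: 907 · 997 = 904279.

907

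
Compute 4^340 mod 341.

1

4^1 ≡ 4 (mod 341)
4^2 ≡ 4^2 = 16 ≡ 16 (mod 341)
4^4 ≡ 16^2 = 256 ≡ 256 (mod 341)
4^8 ≡ 256^2 = 65536 ≡ 64 (mod 341)
4^16 ≡ 64^2 = 4096 ≡ 4 (mod 341)
4^32 ≡ 4^2 = 16 ≡ 16 (mod 341)
4^64 ≡ 16^2 = 256 ≡ 256 (mod 341)
4^128 ≡ 256^2 = 65536 ≡ 64 (mod 341)
4^256 ≡ 64^2 = 4096 ≡ 4 (mod 341)
340 = 256 + 64 + 16 + 4 in binary powers of 2.
So 4^340 ≡ 4 · 256 · 4 · 256 ≡ 1 (mod 341).
Since the result is 1, base 4 gives no evidence that 341 is composite.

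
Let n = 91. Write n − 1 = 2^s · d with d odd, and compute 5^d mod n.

83

91 − 1 = 90 = 2^1 · 45, so d = 45.
5^1 ≡ 5 (mod 91)
5^2 ≡ 5^2 = 25 ≡ 25 (mod 91)
5^4 ≡ 25^2 = 625 ≡ 79 (mod 91)
5^8 ≡ 79^2 = 6241 ≡ 53 (mod 91)
5^16 ≡ 53^2 = 2809 ≡ 79 (mod 91)
5^32 ≡ 79^2 = 6241 ≡ 53 (mod 91)
45 = 32 + 8 + 4 + 1 in binary powers of 2.
So 5^45 ≡ 53 · 53 · 79 · 5 ≡ 83 (mod 91).
Squaring chain: 83; never reaches −1, so base 5 is a Miller–Rabin witness that 91 is composite.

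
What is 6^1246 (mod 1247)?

6^1 ≡ 6 (mod 1247)
6^2 ≡ 6^2 = 36 ≡ 36 (mod 1247)
6^4 ≡ 36^2 = 1296 ≡ 49 (mod 1247)
6^8 ≡ 49^2 = 2401 ≡ 1154 (mod 1247)
6^16 ≡ 1154^2 = 1331716 ≡ 1167 (mod 1247)
6^32 ≡ 1167^2 = 1361889 ≡ 165 (mod 1247)
6^64 ≡ 165^2 = 27225 ≡ 1038 (mod 1247)
6^128 ≡ 1038^2 = 1077444 ≡ 36 (mod 1247)
6^256 ≡ 36^2 = 1296 ≡ 49 (mod 1247)
6^512 ≡ 49^2 = 2401 ≡ 1154 (mod 1247)
6^1024 ≡ 1154^2 = 1331716 ≡ 1167 (mod 1247)
1246 = 1024 + 128 + 64 + 16 + 8 + 4 + 2 in binary powers of 2.
So 6^1246 ≡ 1167 · 36 · 1038 · 1167 · 1154 · 49 · 36 ≡ 436 (mod 1247).
Since 436 ≠ 1, base 6 is a Fermat witness: 1247 is composite.

436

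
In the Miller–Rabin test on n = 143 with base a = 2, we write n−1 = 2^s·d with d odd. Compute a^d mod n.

143 − 1 = 142 = 2^1 · 71, so d = 71.
2^1 ≡ 2 (mod 143)
2^2 ≡ 2^2 = 4 ≡ 4 (mod 143)
2^4 ≡ 4^2 = 16 ≡ 16 (mod 143)
2^8 ≡ 16^2 = 256 ≡ 113 (mod 143)
2^16 ≡ 113^2 = 12769 ≡ 42 (mod 143)
2^32 ≡ 42^2 = 1764 ≡ 48 (mod 143)
2^64 ≡ 48^2 = 2304 ≡ 16 (mod 143)
71 = 64 + 4 + 2 + 1 in binary powers of 2.
So 2^71 ≡ 16 · 16 · 4 · 2 ≡ 46 (mod 143).
Squaring chain: 46; never reaches −1, so base 2 is a Miller–Rabin witness that 143 is composite.

46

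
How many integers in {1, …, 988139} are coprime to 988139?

Factor: 988139 = 61 · 97 · 167.
φ(988139) = (61−1) · (97−1) · (167−1) = 60 · 96 · 166 = 956160.

956160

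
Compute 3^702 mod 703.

3^1 ≡ 3 (mod 703)
3^2 ≡ 3^2 = 9 ≡ 9 (mod 703)
3^4 ≡ 9^2 = 81 ≡ 81 (mod 703)
3^8 ≡ 81^2 = 6561 ≡ 234 (mod 703)
3^16 ≡ 234^2 = 54756 ≡ 625 (mod 703)
3^32 ≡ 625^2 = 390625 ≡ 460 (mod 703)
3^64 ≡ 460^2 = 211600 ≡ 700 (mod 703)
3^128 ≡ 700^2 = 490000 ≡ 9 (mod 703)
3^256 ≡ 9^2 = 81 ≡ 81 (mod 703)
3^512 ≡ 81^2 = 6561 ≡ 234 (mod 703)
702 = 512 + 128 + 32 + 16 + 8 + 4 + 2 in binary powers of 2.
So 3^702 ≡ 234 · 9 · 460 · 625 · 234 · 81 · 9 ≡ 1 (mod 703).
Since the result is 1, base 3 gives no evidence that 703 is composite.

1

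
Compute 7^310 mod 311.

1

7^1 ≡ 7 (mod 311)
7^2 ≡ 7^2 = 49 ≡ 49 (mod 311)
7^4 ≡ 49^2 = 2401 ≡ 224 (mod 311)
7^8 ≡ 224^2 = 50176 ≡ 105 (mod 311)
7^16 ≡ 105^2 = 11025 ≡ 140 (mod 311)
7^32 ≡ 140^2 = 19600 ≡ 7 (mod 311)
7^64 ≡ 7^2 = 49 ≡ 49 (mod 311)
7^128 ≡ 49^2 = 2401 ≡ 224 (mod 311)
7^256 ≡ 224^2 = 50176 ≡ 105 (mod 311)
310 = 256 + 32 + 16 + 4 + 2 in binary powers of 2.
So 7^310 ≡ 105 · 7 · 140 · 224 · 49 ≡ 1 (mod 311).
Since the result is 1, base 7 gives no evidence that 311 is composite.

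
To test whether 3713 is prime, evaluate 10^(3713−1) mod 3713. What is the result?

10^1 ≡ 10 (mod 3713)
10^2 ≡ 10^2 = 100 ≡ 100 (mod 3713)
10^4 ≡ 100^2 = 10000 ≡ 2574 (mod 3713)
10^8 ≡ 2574^2 = 6625476 ≡ 1484 (mod 3713)
10^16 ≡ 1484^2 = 2202256 ≡ 447 (mod 3713)
10^32 ≡ 447^2 = 199809 ≡ 3020 (mod 3713)
10^64 ≡ 3020^2 = 9120400 ≡ 1272 (mod 3713)
10^128 ≡ 1272^2 = 1617984 ≡ 2829 (mod 3713)
10^256 ≡ 2829^2 = 8003241 ≡ 1726 (mod 3713)
10^512 ≡ 1726^2 = 2979076 ≡ 1250 (mod 3713)
10^1024 ≡ 1250^2 = 1562500 ≡ 3040 (mod 3713)
10^2048 ≡ 3040^2 = 9241600 ≡ 3656 (mod 3713)
3712 = 2048 + 1024 + 512 + 128 in binary powers of 2.
So 10^3712 ≡ 3656 · 3040 · 1250 · 2829 ≡ 2550 (mod 3713).
Since 2550 ≠ 1, base 10 is a Fermat witness: 3713 is composite.

2550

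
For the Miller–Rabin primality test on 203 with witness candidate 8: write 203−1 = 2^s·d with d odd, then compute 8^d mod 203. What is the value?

203 − 1 = 202 = 2^1 · 101, so d = 101.
8^1 ≡ 8 (mod 203)
8^2 ≡ 8^2 = 64 ≡ 64 (mod 203)
8^4 ≡ 64^2 = 4096 ≡ 36 (mod 203)
8^8 ≡ 36^2 = 1296 ≡ 78 (mod 203)
8^16 ≡ 78^2 = 6084 ≡ 197 (mod 203)
8^32 ≡ 197^2 = 38809 ≡ 36 (mod 203)
8^64 ≡ 36^2 = 1296 ≡ 78 (mod 203)
101 = 64 + 32 + 4 + 1 in binary powers of 2.
So 8^101 ≡ 78 · 36 · 36 · 8 ≡ 155 (mod 203).
Squaring chain: 155; never reaches −1, so base 8 is a Miller–Rabin witness that 203 is composite.

155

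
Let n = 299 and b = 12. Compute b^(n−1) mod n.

196

12^1 ≡ 12 (mod 299)
12^2 ≡ 12^2 = 144 ≡ 144 (mod 299)
12^4 ≡ 144^2 = 20736 ≡ 105 (mod 299)
12^8 ≡ 105^2 = 11025 ≡ 261 (mod 299)
12^16 ≡ 261^2 = 68121 ≡ 248 (mod 299)
12^32 ≡ 248^2 = 61504 ≡ 209 (mod 299)
12^64 ≡ 209^2 = 43681 ≡ 27 (mod 299)
12^128 ≡ 27^2 = 729 ≡ 131 (mod 299)
12^256 ≡ 131^2 = 17161 ≡ 118 (mod 299)
298 = 256 + 32 + 8 + 2 in binary powers of 2.
So 12^298 ≡ 118 · 209 · 261 · 144 ≡ 196 (mod 299).
Since 196 ≠ 1, base 12 is a Fermat witness: 299 is composite.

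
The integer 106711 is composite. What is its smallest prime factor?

106711 is odd.
Digit sum 16, not divisible by 3.
Ends in 1: not divisible by 5.
7: 106711 = 7·15244 + 3
11: 106711 = 11·9701

11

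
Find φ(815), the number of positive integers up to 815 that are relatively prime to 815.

648

Factor: 815 = 5 · 163.
φ(815) = (5−1) · (163−1) = 4 · 162 = 648.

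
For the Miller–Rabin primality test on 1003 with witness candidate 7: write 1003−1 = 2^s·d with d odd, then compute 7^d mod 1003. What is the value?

147

1003 − 1 = 1002 = 2^1 · 501, so d = 501.
7^1 ≡ 7 (mod 1003)
7^2 ≡ 7^2 = 49 ≡ 49 (mod 1003)
7^4 ≡ 49^2 = 2401 ≡ 395 (mod 1003)
7^8 ≡ 395^2 = 156025 ≡ 560 (mod 1003)
7^16 ≡ 560^2 = 313600 ≡ 664 (mod 1003)
7^32 ≡ 664^2 = 440896 ≡ 579 (mod 1003)
7^64 ≡ 579^2 = 335241 ≡ 239 (mod 1003)
7^128 ≡ 239^2 = 57121 ≡ 953 (mod 1003)
7^256 ≡ 953^2 = 908209 ≡ 494 (mod 1003)
501 = 256 + 128 + 64 + 32 + 16 + 4 + 1 in binary powers of 2.
So 7^501 ≡ 494 · 953 · 239 · 579 · 664 · 395 · 7 ≡ 147 (mod 1003).
Squaring chain: 147; never reaches −1, so base 7 is a Miller–Rabin witness that 1003 is composite.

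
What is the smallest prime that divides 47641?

47641 is odd.
Digit sum 22, not divisible by 3.
Ends in 1: not divisible by 5.
7: 47641 = 7·6805 + 6
11: 47641 = 11·4331

11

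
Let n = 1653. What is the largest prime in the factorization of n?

29

1653 = 3 · 551
551 = 19 · 29
29 is prime.
So 1653 = 3 · 19 · 29; the largest prime factor is 29.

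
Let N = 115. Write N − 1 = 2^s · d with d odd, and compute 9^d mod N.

104

115 − 1 = 114 = 2^1 · 57, so d = 57.
9^1 ≡ 9 (mod 115)
9^2 ≡ 9^2 = 81 ≡ 81 (mod 115)
9^4 ≡ 81^2 = 6561 ≡ 6 (mod 115)
9^8 ≡ 6^2 = 36 ≡ 36 (mod 115)
9^16 ≡ 36^2 = 1296 ≡ 31 (mod 115)
9^32 ≡ 31^2 = 961 ≡ 41 (mod 115)
57 = 32 + 16 + 8 + 1 in binary powers of 2.
So 9^57 ≡ 41 · 31 · 36 · 9 ≡ 104 (mod 115).
Squaring chain: 104; never reaches −1, so base 9 is a Miller–Rabin witness that 115 is composite.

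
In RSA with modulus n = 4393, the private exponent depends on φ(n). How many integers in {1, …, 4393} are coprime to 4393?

Factor: 4393 = 23 · 191.
φ(4393) = (23−1) · (191−1) = 22 · 190 = 4180.

4180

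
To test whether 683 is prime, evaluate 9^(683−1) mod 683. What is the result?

9^1 ≡ 9 (mod 683)
9^2 ≡ 9^2 = 81 ≡ 81 (mod 683)
9^4 ≡ 81^2 = 6561 ≡ 414 (mod 683)
9^8 ≡ 414^2 = 171396 ≡ 646 (mod 683)
9^16 ≡ 646^2 = 417316 ≡ 3 (mod 683)
9^32 ≡ 3^2 = 9 ≡ 9 (mod 683)
9^64 ≡ 9^2 = 81 ≡ 81 (mod 683)
9^128 ≡ 81^2 = 6561 ≡ 414 (mod 683)
9^256 ≡ 414^2 = 171396 ≡ 646 (mod 683)
9^512 ≡ 646^2 = 417316 ≡ 3 (mod 683)
682 = 512 + 128 + 32 + 8 + 2 in binary powers of 2.
So 9^682 ≡ 3 · 414 · 9 · 646 · 81 ≡ 1 (mod 683).
Since the result is 1, base 9 gives no evidence that 683 is composite.

1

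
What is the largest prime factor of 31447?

31447 = 13 · 2419
2419 = 41 · 59
59 is prime.
So 31447 = 13 · 41 · 59; the largest prime factor is 59.

59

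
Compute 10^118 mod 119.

10^1 ≡ 10 (mod 119)
10^2 ≡ 10^2 = 100 ≡ 100 (mod 119)
10^4 ≡ 100^2 = 10000 ≡ 4 (mod 119)
10^8 ≡ 4^2 = 16 ≡ 16 (mod 119)
10^16 ≡ 16^2 = 256 ≡ 18 (mod 119)
10^32 ≡ 18^2 = 324 ≡ 86 (mod 119)
10^64 ≡ 86^2 = 7396 ≡ 18 (mod 119)
118 = 64 + 32 + 16 + 4 + 2 in binary powers of 2.
So 10^118 ≡ 18 · 86 · 18 · 4 · 100 ≡ 60 (mod 119).
Since 60 ≠ 1, base 10 is a Fermat witness: 119 is composite.

60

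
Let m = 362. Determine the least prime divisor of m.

2

362 is even: 2 divides it.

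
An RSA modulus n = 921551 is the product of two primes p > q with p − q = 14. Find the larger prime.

Since p = q + 14, we have 921551 = q(q + 14), so q² + 14q − 921551 = 0.
Discriminant: 14² + 4·921551 = 196 + 3686204 = 3686400; √3686400 = 1920.
q = (−14 + 1920)/2 = 953, and p = q + 14 = 967.
Check: 953 · 967 = 921551.

967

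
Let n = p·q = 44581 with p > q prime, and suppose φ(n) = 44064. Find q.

109

φ(n) = (p−1)(q−1) = n − (p+q) + 1, so p + q = 44581 − 44064 + 1 = 518.
p and q are the roots of t² − 518t + 44581 = 0.
Discriminant: 518² − 4·44581 = 268324 − 178324 = 90000; √90000 = 300.
q = (518 − 300)/2 = 109, p = (518 + 300)/2 = 409.
Check: 109 · 409 = 44581.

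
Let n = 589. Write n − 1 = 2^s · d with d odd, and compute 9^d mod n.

589 − 1 = 588 = 2^2 · 147, so d = 147.
9^1 ≡ 9 (mod 589)
9^2 ≡ 9^2 = 81 ≡ 81 (mod 589)
9^4 ≡ 81^2 = 6561 ≡ 82 (mod 589)
9^8 ≡ 82^2 = 6724 ≡ 245 (mod 589)
9^16 ≡ 245^2 = 60025 ≡ 536 (mod 589)
9^32 ≡ 536^2 = 287296 ≡ 453 (mod 589)
9^64 ≡ 453^2 = 205209 ≡ 237 (mod 589)
9^128 ≡ 237^2 = 56169 ≡ 214 (mod 589)
147 = 128 + 16 + 2 + 1 in binary powers of 2.
So 9^147 ≡ 214 · 536 · 81 · 9 ≡ 64 (mod 589).
Squaring chain: 64 → 562; never reaches −1, so base 9 is a Miller–Rabin witness that 589 is composite.

64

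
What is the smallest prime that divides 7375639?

53

7375639 is odd.
Digit sum 40, not divisible by 3.
Ends in 9: not divisible by 5.
7: 7375639 = 7·1053662 + 5
11: 7375639 = 11·670512 + 7
13: 7375639 = 13·567356 + 11
17: 7375639 = 17·433861 + 2
19: 7375639 = 19·388191 + 10
23: 7375639 = 23·320679 + 22
29: 7375639 = 29·254332 + 11
31: 7375639 = 31·237923 + 26
37: 7375639 = 37·199341 + 22
41: 7375639 = 41·179893 + 26
43: 7375639 = 43·171526 + 21
47: 7375639 = 47·156928 + 23
53: 7375639 = 53·139163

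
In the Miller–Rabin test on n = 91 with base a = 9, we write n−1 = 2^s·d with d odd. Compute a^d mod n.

91 − 1 = 90 = 2^1 · 45, so d = 45.
9^1 ≡ 9 (mod 91)
9^2 ≡ 9^2 = 81 ≡ 81 (mod 91)
9^4 ≡ 81^2 = 6561 ≡ 9 (mod 91)
9^8 ≡ 9^2 = 81 ≡ 81 (mod 91)
9^16 ≡ 81^2 = 6561 ≡ 9 (mod 91)
9^32 ≡ 9^2 = 81 ≡ 81 (mod 91)
45 = 32 + 8 + 4 + 1 in binary powers of 2.
So 9^45 ≡ 81 · 81 · 9 · 9 ≡ 1 (mod 91).
Since 9^d ≡ 1 (mod 91), base 9 does not prove 91 composite.

1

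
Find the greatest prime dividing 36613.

36613 = 19 · 1927
1927 = 41 · 47
47 is prime.
So 36613 = 19 · 41 · 47; the largest prime factor is 47.

47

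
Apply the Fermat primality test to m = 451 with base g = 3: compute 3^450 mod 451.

3^1 ≡ 3 (mod 451)
3^2 ≡ 3^2 = 9 ≡ 9 (mod 451)
3^4 ≡ 9^2 = 81 ≡ 81 (mod 451)
3^8 ≡ 81^2 = 6561 ≡ 247 (mod 451)
3^16 ≡ 247^2 = 61009 ≡ 124 (mod 451)
3^32 ≡ 124^2 = 15376 ≡ 42 (mod 451)
3^64 ≡ 42^2 = 1764 ≡ 411 (mod 451)
3^128 ≡ 411^2 = 168921 ≡ 247 (mod 451)
3^256 ≡ 247^2 = 61009 ≡ 124 (mod 451)
450 = 256 + 128 + 64 + 2 in binary powers of 2.
So 3^450 ≡ 124 · 247 · 411 · 9 ≡ 419 (mod 451).
Since 419 ≠ 1, base 3 is a Fermat witness: 451 is composite.

419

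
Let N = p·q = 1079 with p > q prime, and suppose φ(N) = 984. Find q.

13

φ(n) = (p−1)(q−1) = n − (p+q) + 1, so p + q = 1079 − 984 + 1 = 96.
p and q are the roots of t² − 96t + 1079 = 0.
Discriminant: 96² − 4·1079 = 9216 − 4316 = 4900; √4900 = 70.
q = (96 − 70)/2 = 13, p = (96 + 70)/2 = 83.
Check: 13 · 83 = 1079.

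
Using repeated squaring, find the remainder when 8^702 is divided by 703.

8^1 ≡ 8 (mod 703)
8^2 ≡ 8^2 = 64 ≡ 64 (mod 703)
8^4 ≡ 64^2 = 4096 ≡ 581 (mod 703)
8^8 ≡ 581^2 = 337561 ≡ 121 (mod 703)
8^16 ≡ 121^2 = 14641 ≡ 581 (mod 703)
8^32 ≡ 581^2 = 337561 ≡ 121 (mod 703)
8^64 ≡ 121^2 = 14641 ≡ 581 (mod 703)
8^128 ≡ 581^2 = 337561 ≡ 121 (mod 703)
8^256 ≡ 121^2 = 14641 ≡ 581 (mod 703)
8^512 ≡ 581^2 = 337561 ≡ 121 (mod 703)
702 = 512 + 128 + 32 + 16 + 8 + 4 + 2 in binary powers of 2.
So 8^702 ≡ 121 · 121 · 121 · 581 · 121 · 581 · 64 ≡ 628 (mod 703).
Since 628 ≠ 1, base 8 is a Fermat witness: 703 is composite.

628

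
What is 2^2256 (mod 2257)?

2^1 ≡ 2 (mod 2257)
2^2 ≡ 2^2 = 4 ≡ 4 (mod 2257)
2^4 ≡ 4^2 = 16 ≡ 16 (mod 2257)
2^8 ≡ 16^2 = 256 ≡ 256 (mod 2257)
2^16 ≡ 256^2 = 65536 ≡ 83 (mod 2257)
2^32 ≡ 83^2 = 6889 ≡ 118 (mod 2257)
2^64 ≡ 118^2 = 13924 ≡ 382 (mod 2257)
2^128 ≡ 382^2 = 145924 ≡ 1476 (mod 2257)
2^256 ≡ 1476^2 = 2178576 ≡ 571 (mod 2257)
2^512 ≡ 571^2 = 326041 ≡ 1033 (mod 2257)
2^1024 ≡ 1033^2 = 1067089 ≡ 1785 (mod 2257)
2^2048 ≡ 1785^2 = 3186225 ≡ 1598 (mod 2257)
2256 = 2048 + 128 + 64 + 16 in binary powers of 2.
So 2^2256 ≡ 1598 · 1476 · 382 · 83 ≡ 2193 (mod 2257).
Since 2193 ≠ 1, base 2 is a Fermat witness: 2257 is composite.

2193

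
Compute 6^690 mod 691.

1

6^1 ≡ 6 (mod 691)
6^2 ≡ 6^2 = 36 ≡ 36 (mod 691)
6^4 ≡ 36^2 = 1296 ≡ 605 (mod 691)
6^8 ≡ 605^2 = 366025 ≡ 486 (mod 691)
6^16 ≡ 486^2 = 236196 ≡ 565 (mod 691)
6^32 ≡ 565^2 = 319225 ≡ 674 (mod 691)
6^64 ≡ 674^2 = 454276 ≡ 289 (mod 691)
6^128 ≡ 289^2 = 83521 ≡ 601 (mod 691)
6^256 ≡ 601^2 = 361201 ≡ 499 (mod 691)
6^512 ≡ 499^2 = 249001 ≡ 241 (mod 691)
690 = 512 + 128 + 32 + 16 + 2 in binary powers of 2.
So 6^690 ≡ 241 · 601 · 674 · 565 · 36 ≡ 1 (mod 691).
Since the result is 1, base 6 gives no evidence that 691 is composite.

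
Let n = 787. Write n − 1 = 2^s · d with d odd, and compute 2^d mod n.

787 − 1 = 786 = 2^1 · 393, so d = 393.
2^1 ≡ 2 (mod 787)
2^2 ≡ 2^2 = 4 ≡ 4 (mod 787)
2^4 ≡ 4^2 = 16 ≡ 16 (mod 787)
2^8 ≡ 16^2 = 256 ≡ 256 (mod 787)
2^16 ≡ 256^2 = 65536 ≡ 215 (mod 787)
2^32 ≡ 215^2 = 46225 ≡ 579 (mod 787)
2^64 ≡ 579^2 = 335241 ≡ 766 (mod 787)
2^128 ≡ 766^2 = 586756 ≡ 441 (mod 787)
2^256 ≡ 441^2 = 194481 ≡ 92 (mod 787)
393 = 256 + 128 + 8 + 1 in binary powers of 2.
So 2^393 ≡ 92 · 441 · 256 · 2 ≡ 786 (mod 787).
Since 2^d ≡ 786 (mod 787), base 2 does not prove 787 composite.

786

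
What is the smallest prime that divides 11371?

11371 is odd.
Digit sum 13, not divisible by 3.
Ends in 1: not divisible by 5.
7: 11371 = 7·1624 + 3
11: 11371 = 11·1033 + 8
13: 11371 = 13·874 + 9
17: 11371 = 17·668 + 15
19: 11371 = 19·598 + 9
23: 11371 = 23·494 + 9
29: 11371 = 29·392 + 3
31: 11371 = 31·366 + 25
37: 11371 = 37·307 + 12
41: 11371 = 41·277 + 14
43: 11371 = 43·264 + 19
47: 11371 = 47·241 + 44
53: 11371 = 53·214 + 29
59: 11371 = 59·192 + 43
61: 11371 = 61·186 + 25
67: 11371 = 67·169 + 48
71: 11371 = 71·160 + 11
73: 11371 = 73·155 + 56
79: 11371 = 79·143 + 74
83: 11371 = 83·137

83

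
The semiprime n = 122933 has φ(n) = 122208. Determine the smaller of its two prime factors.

269

φ(n) = (p−1)(q−1) = n − (p+q) + 1, so p + q = 122933 − 122208 + 1 = 726.
p and q are the roots of t² − 726t + 122933 = 0.
Discriminant: 726² − 4·122933 = 527076 − 491732 = 35344; √35344 = 188.
q = (726 − 188)/2 = 269, p = (726 + 188)/2 = 457.
Check: 269 · 457 = 122933.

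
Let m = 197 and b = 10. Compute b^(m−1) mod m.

10^1 ≡ 10 (mod 197)
10^2 ≡ 10^2 = 100 ≡ 100 (mod 197)
10^4 ≡ 100^2 = 10000 ≡ 150 (mod 197)
10^8 ≡ 150^2 = 22500 ≡ 42 (mod 197)
10^16 ≡ 42^2 = 1764 ≡ 188 (mod 197)
10^32 ≡ 188^2 = 35344 ≡ 81 (mod 197)
10^64 ≡ 81^2 = 6561 ≡ 60 (mod 197)
10^128 ≡ 60^2 = 3600 ≡ 54 (mod 197)
196 = 128 + 64 + 4 in binary powers of 2.
So 10^196 ≡ 54 · 60 · 150 ≡ 1 (mod 197).
Since the result is 1, base 10 gives no evidence that 197 is composite.

1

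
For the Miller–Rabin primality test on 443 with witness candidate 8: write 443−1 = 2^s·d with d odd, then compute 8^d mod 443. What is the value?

442

443 − 1 = 442 = 2^1 · 221, so d = 221.
8^1 ≡ 8 (mod 443)
8^2 ≡ 8^2 = 64 ≡ 64 (mod 443)
8^4 ≡ 64^2 = 4096 ≡ 109 (mod 443)
8^8 ≡ 109^2 = 11881 ≡ 363 (mod 443)
8^16 ≡ 363^2 = 131769 ≡ 198 (mod 443)
8^32 ≡ 198^2 = 39204 ≡ 220 (mod 443)
8^64 ≡ 220^2 = 48400 ≡ 113 (mod 443)
8^128 ≡ 113^2 = 12769 ≡ 365 (mod 443)
221 = 128 + 64 + 16 + 8 + 4 + 1 in binary powers of 2.
So 8^221 ≡ 365 · 113 · 198 · 363 · 109 · 8 ≡ 442 (mod 443).
Since 8^d ≡ 442 (mod 443), base 8 does not prove 443 composite.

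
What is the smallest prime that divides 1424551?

1424551 is odd.
Digit sum 22, not divisible by 3.
Ends in 1: not divisible by 5.
7: 1424551 = 7·203507 + 2
11: 1424551 = 11·129504 + 7
13: 1424551 = 13·109580 + 11
17: 1424551 = 17·83797 + 2
19: 1424551 = 19·74976 + 7
23: 1424551 = 23·61937

23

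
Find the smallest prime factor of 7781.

31

7781 is odd.
Digit sum 23, not divisible by 3.
Ends in 1: not divisible by 5.
7: 7781 = 7·1111 + 4
11: 7781 = 11·707 + 4
13: 7781 = 13·598 + 7
17: 7781 = 17·457 + 12
19: 7781 = 19·409 + 10
23: 7781 = 23·338 + 7
29: 7781 = 29·268 + 9
31: 7781 = 31·251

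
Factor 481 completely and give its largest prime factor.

37

481 = 13 · 37
37 is prime.
So 481 = 13 · 37; the largest prime factor is 37.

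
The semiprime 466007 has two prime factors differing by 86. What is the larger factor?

Since p = q + 86, we have 466007 = q(q + 86), so q² + 86q − 466007 = 0.
Discriminant: 86² + 4·466007 = 7396 + 1864028 = 1871424; √1871424 = 1368.
q = (−86 + 1368)/2 = 641, and p = q + 86 = 727.
Check: 641 · 727 = 466007.

727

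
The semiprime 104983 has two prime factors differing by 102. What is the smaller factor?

277

Since p = q + 102, we have 104983 = q(q + 102), so q² + 102q − 104983 = 0.
Discriminant: 102² + 4·104983 = 10404 + 419932 = 430336; √430336 = 656.
q = (−102 + 656)/2 = 277, and p = q + 102 = 379.
Check: 277 · 379 = 104983.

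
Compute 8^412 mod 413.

8^1 ≡ 8 (mod 413)
8^2 ≡ 8^2 = 64 ≡ 64 (mod 413)
8^4 ≡ 64^2 = 4096 ≡ 379 (mod 413)
8^8 ≡ 379^2 = 143641 ≡ 330 (mod 413)
8^16 ≡ 330^2 = 108900 ≡ 281 (mod 413)
8^32 ≡ 281^2 = 78961 ≡ 78 (mod 413)
8^64 ≡ 78^2 = 6084 ≡ 302 (mod 413)
8^128 ≡ 302^2 = 91204 ≡ 344 (mod 413)
8^256 ≡ 344^2 = 118336 ≡ 218 (mod 413)
412 = 256 + 128 + 16 + 8 + 4 in binary powers of 2.
So 8^412 ≡ 218 · 344 · 281 · 330 · 379 ≡ 302 (mod 413).
Since 302 ≠ 1, base 8 is a Fermat witness: 413 is composite.

302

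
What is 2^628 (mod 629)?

2^1 ≡ 2 (mod 629)
2^2 ≡ 2^2 = 4 ≡ 4 (mod 629)
2^4 ≡ 4^2 = 16 ≡ 16 (mod 629)
2^8 ≡ 16^2 = 256 ≡ 256 (mod 629)
2^16 ≡ 256^2 = 65536 ≡ 120 (mod 629)
2^32 ≡ 120^2 = 14400 ≡ 562 (mod 629)
2^64 ≡ 562^2 = 315844 ≡ 86 (mod 629)
2^128 ≡ 86^2 = 7396 ≡ 477 (mod 629)
2^256 ≡ 477^2 = 227529 ≡ 460 (mod 629)
2^512 ≡ 460^2 = 211600 ≡ 256 (mod 629)
628 = 512 + 64 + 32 + 16 + 4 in binary powers of 2.
So 2^628 ≡ 256 · 86 · 562 · 120 · 16 ≡ 305 (mod 629).
Since 305 ≠ 1, base 2 is a Fermat witness: 629 is composite.

305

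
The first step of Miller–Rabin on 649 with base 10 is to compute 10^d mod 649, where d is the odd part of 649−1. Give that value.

649 − 1 = 648 = 2^3 · 81, so d = 81.
10^1 ≡ 10 (mod 649)
10^2 ≡ 10^2 = 100 ≡ 100 (mod 649)
10^4 ≡ 100^2 = 10000 ≡ 265 (mod 649)
10^8 ≡ 265^2 = 70225 ≡ 133 (mod 649)
10^16 ≡ 133^2 = 17689 ≡ 166 (mod 649)
10^32 ≡ 166^2 = 27556 ≡ 298 (mod 649)
10^64 ≡ 298^2 = 88804 ≡ 540 (mod 649)
81 = 64 + 16 + 1 in binary powers of 2.
So 10^81 ≡ 540 · 166 · 10 ≡ 131 (mod 649).
Squaring chain: 131 → 287 → 595; never reaches −1, so base 10 is a Miller–Rabin witness that 649 is composite.

131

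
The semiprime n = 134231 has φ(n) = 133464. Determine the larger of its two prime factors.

499

φ(n) = (p−1)(q−1) = n − (p+q) + 1, so p + q = 134231 − 133464 + 1 = 768.
p and q are the roots of t² − 768t + 134231 = 0.
Discriminant: 768² − 4·134231 = 589824 − 536924 = 52900; √52900 = 230.
q = (768 − 230)/2 = 269, p = (768 + 230)/2 = 499.
Check: 269 · 499 = 134231.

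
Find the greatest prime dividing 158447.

158447 = 23 · 6889
6889 = 83 · 83
83 = 83 · 1
So 158447 = 23 · 83^2; the largest prime factor is 83.

83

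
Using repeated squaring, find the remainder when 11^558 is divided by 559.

11^1 ≡ 11 (mod 559)
11^2 ≡ 11^2 = 121 ≡ 121 (mod 559)
11^4 ≡ 121^2 = 14641 ≡ 107 (mod 559)
11^8 ≡ 107^2 = 11449 ≡ 269 (mod 559)
11^16 ≡ 269^2 = 72361 ≡ 250 (mod 559)
11^32 ≡ 250^2 = 62500 ≡ 451 (mod 559)
11^64 ≡ 451^2 = 203401 ≡ 484 (mod 559)
11^128 ≡ 484^2 = 234256 ≡ 35 (mod 559)
11^256 ≡ 35^2 = 1225 ≡ 107 (mod 559)
11^512 ≡ 107^2 = 11449 ≡ 269 (mod 559)
558 = 512 + 32 + 8 + 4 + 2 in binary powers of 2.
So 11^558 ≡ 269 · 451 · 269 · 107 · 121 ≡ 532 (mod 559).
Since 532 ≠ 1, base 11 is a Fermat witness: 559 is composite.

532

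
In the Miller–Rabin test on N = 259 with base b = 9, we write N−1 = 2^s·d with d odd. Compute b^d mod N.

259 − 1 = 258 = 2^1 · 129, so d = 129.
9^1 ≡ 9 (mod 259)
9^2 ≡ 9^2 = 81 ≡ 81 (mod 259)
9^4 ≡ 81^2 = 6561 ≡ 86 (mod 259)
9^8 ≡ 86^2 = 7396 ≡ 144 (mod 259)
9^16 ≡ 144^2 = 20736 ≡ 16 (mod 259)
9^32 ≡ 16^2 = 256 ≡ 256 (mod 259)
9^64 ≡ 256^2 = 65536 ≡ 9 (mod 259)
9^128 ≡ 9^2 = 81 ≡ 81 (mod 259)
129 = 128 + 1 in binary powers of 2.
So 9^129 ≡ 81 · 9 ≡ 211 (mod 259).
Squaring chain: 211; never reaches −1, so base 9 is a Miller–Rabin witness that 259 is composite.

211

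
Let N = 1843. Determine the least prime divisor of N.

19

1843 is odd.
Digit sum 16, not divisible by 3.
Ends in 3: not divisible by 5.
7: 1843 = 7·263 + 2
11: 1843 = 11·167 + 6
13: 1843 = 13·141 + 10
17: 1843 = 17·108 + 7
19: 1843 = 19·97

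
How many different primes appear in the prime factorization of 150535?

5

150535 = 5 · 30107
30107 = 7 · 4301
4301 = 11 · 391
391 = 17 · 23
150535 = 5 · 7 · 11 · 17 · 23, which has 5 distinct prime factors.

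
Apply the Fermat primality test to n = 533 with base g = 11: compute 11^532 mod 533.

11^1 ≡ 11 (mod 533)
11^2 ≡ 11^2 = 121 ≡ 121 (mod 533)
11^4 ≡ 121^2 = 14641 ≡ 250 (mod 533)
11^8 ≡ 250^2 = 62500 ≡ 139 (mod 533)
11^16 ≡ 139^2 = 19321 ≡ 133 (mod 533)
11^32 ≡ 133^2 = 17689 ≡ 100 (mod 533)
11^64 ≡ 100^2 = 10000 ≡ 406 (mod 533)
11^128 ≡ 406^2 = 164836 ≡ 139 (mod 533)
11^256 ≡ 139^2 = 19321 ≡ 133 (mod 533)
11^512 ≡ 133^2 = 17689 ≡ 100 (mod 533)
532 = 512 + 16 + 4 in binary powers of 2.
So 11^532 ≡ 100 · 133 · 250 ≡ 146 (mod 533).
Since 146 ≠ 1, base 11 is a Fermat witness: 533 is composite.

146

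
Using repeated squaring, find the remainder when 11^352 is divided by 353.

1

11^1 ≡ 11 (mod 353)
11^2 ≡ 11^2 = 121 ≡ 121 (mod 353)
11^4 ≡ 121^2 = 14641 ≡ 168 (mod 353)
11^8 ≡ 168^2 = 28224 ≡ 337 (mod 353)
11^16 ≡ 337^2 = 113569 ≡ 256 (mod 353)
11^32 ≡ 256^2 = 65536 ≡ 231 (mod 353)
11^64 ≡ 231^2 = 53361 ≡ 58 (mod 353)
11^128 ≡ 58^2 = 3364 ≡ 187 (mod 353)
11^256 ≡ 187^2 = 34969 ≡ 22 (mod 353)
352 = 256 + 64 + 32 in binary powers of 2.
So 11^352 ≡ 22 · 58 · 231 ≡ 1 (mod 353).
Since the result is 1, base 11 gives no evidence that 353 is composite.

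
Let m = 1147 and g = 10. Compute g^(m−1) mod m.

10^1 ≡ 10 (mod 1147)
10^2 ≡ 10^2 = 100 ≡ 100 (mod 1147)
10^4 ≡ 100^2 = 10000 ≡ 824 (mod 1147)
10^8 ≡ 824^2 = 678976 ≡ 1099 (mod 1147)
10^16 ≡ 1099^2 = 1207801 ≡ 10 (mod 1147)
10^32 ≡ 10^2 = 100 ≡ 100 (mod 1147)
10^64 ≡ 100^2 = 10000 ≡ 824 (mod 1147)
10^128 ≡ 824^2 = 678976 ≡ 1099 (mod 1147)
10^256 ≡ 1099^2 = 1207801 ≡ 10 (mod 1147)
10^512 ≡ 10^2 = 100 ≡ 100 (mod 1147)
10^1024 ≡ 100^2 = 10000 ≡ 824 (mod 1147)
1146 = 1024 + 64 + 32 + 16 + 8 + 2 in binary powers of 2.
So 10^1146 ≡ 824 · 824 · 100 · 10 · 1099 · 100 ≡ 963 (mod 1147).
Since 963 ≠ 1, base 10 is a Fermat witness: 1147 is composite.

963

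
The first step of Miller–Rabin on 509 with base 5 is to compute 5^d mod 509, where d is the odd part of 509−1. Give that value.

509 − 1 = 508 = 2^2 · 127, so d = 127.
5^1 ≡ 5 (mod 509)
5^2 ≡ 5^2 = 25 ≡ 25 (mod 509)
5^4 ≡ 25^2 = 625 ≡ 116 (mod 509)
5^8 ≡ 116^2 = 13456 ≡ 222 (mod 509)
5^16 ≡ 222^2 = 49284 ≡ 420 (mod 509)
5^32 ≡ 420^2 = 176400 ≡ 286 (mod 509)
5^64 ≡ 286^2 = 81796 ≡ 356 (mod 509)
127 = 64 + 32 + 16 + 8 + 4 + 2 + 1 in binary powers of 2.
So 5^127 ≡ 356 · 286 · 420 · 222 · 116 · 25 · 5 ≡ 508 (mod 509).
Since 5^d ≡ 508 (mod 509), base 5 does not prove 509 composite.

508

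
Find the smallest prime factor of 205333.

19

205333 is odd.
Digit sum 16, not divisible by 3.
Ends in 3: not divisible by 5.
7: 205333 = 7·29333 + 2
11: 205333 = 11·18666 + 7
13: 205333 = 13·15794 + 11
17: 205333 = 17·12078 + 7
19: 205333 = 19·10807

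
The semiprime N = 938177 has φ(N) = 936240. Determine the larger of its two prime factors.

φ(n) = (p−1)(q−1) = n − (p+q) + 1, so p + q = 938177 − 936240 + 1 = 1938.
p and q are the roots of t² − 1938t + 938177 = 0.
Discriminant: 1938² − 4·938177 = 3755844 − 3752708 = 3136; √3136 = 56.
q = (1938 − 56)/2 = 941, p = (1938 + 56)/2 = 997.
Check: 941 · 997 = 938177.

997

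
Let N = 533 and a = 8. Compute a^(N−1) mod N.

469

8^1 ≡ 8 (mod 533)
8^2 ≡ 8^2 = 64 ≡ 64 (mod 533)
8^4 ≡ 64^2 = 4096 ≡ 365 (mod 533)
8^8 ≡ 365^2 = 133225 ≡ 508 (mod 533)
8^16 ≡ 508^2 = 258064 ≡ 92 (mod 533)
8^32 ≡ 92^2 = 8464 ≡ 469 (mod 533)
8^64 ≡ 469^2 = 219961 ≡ 365 (mod 533)
8^128 ≡ 365^2 = 133225 ≡ 508 (mod 533)
8^256 ≡ 508^2 = 258064 ≡ 92 (mod 533)
8^512 ≡ 92^2 = 8464 ≡ 469 (mod 533)
532 = 512 + 16 + 4 in binary powers of 2.
So 8^532 ≡ 469 · 92 · 365 ≡ 469 (mod 533).
Since 469 ≠ 1, base 8 is a Fermat witness: 533 is composite.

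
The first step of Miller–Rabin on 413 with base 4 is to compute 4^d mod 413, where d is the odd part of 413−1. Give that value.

413 − 1 = 412 = 2^2 · 103, so d = 103.
4^1 ≡ 4 (mod 413)
4^2 ≡ 4^2 = 16 ≡ 16 (mod 413)
4^4 ≡ 16^2 = 256 ≡ 256 (mod 413)
4^8 ≡ 256^2 = 65536 ≡ 282 (mod 413)
4^16 ≡ 282^2 = 79524 ≡ 228 (mod 413)
4^32 ≡ 228^2 = 51984 ≡ 359 (mod 413)
4^64 ≡ 359^2 = 128881 ≡ 25 (mod 413)
103 = 64 + 32 + 4 + 2 + 1 in binary powers of 2.
So 4^103 ≡ 25 · 359 · 256 · 16 · 4 ≡ 228 (mod 413).
Squaring chain: 228 → 359; never reaches −1, so base 4 is a Miller–Rabin witness that 413 is composite.

228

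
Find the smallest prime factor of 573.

3

573 is odd.
Digit sum 15, divisible by 3.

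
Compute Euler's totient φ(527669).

Factor: 527669 = 47 · 103 · 109.
φ(527669) = (47−1) · (103−1) · (109−1) = 46 · 102 · 108 = 506736.

506736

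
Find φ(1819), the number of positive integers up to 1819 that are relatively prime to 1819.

1696

Factor: 1819 = 17 · 107.
φ(1819) = (17−1) · (107−1) = 16 · 106 = 1696.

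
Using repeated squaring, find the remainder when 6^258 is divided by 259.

6^1 ≡ 6 (mod 259)
6^2 ≡ 6^2 = 36 ≡ 36 (mod 259)
6^4 ≡ 36^2 = 1296 ≡ 1 (mod 259)
6^8 ≡ 1^2 = 1 ≡ 1 (mod 259)
6^16 ≡ 1^2 = 1 ≡ 1 (mod 259)
6^32 ≡ 1^2 = 1 ≡ 1 (mod 259)
6^64 ≡ 1^2 = 1 ≡ 1 (mod 259)
6^128 ≡ 1^2 = 1 ≡ 1 (mod 259)
6^256 ≡ 1^2 = 1 ≡ 1 (mod 259)
258 = 256 + 2 in binary powers of 2.
So 6^258 ≡ 1 · 36 ≡ 36 (mod 259).
Since 36 ≠ 1, base 6 is a Fermat witness: 259 is composite.

36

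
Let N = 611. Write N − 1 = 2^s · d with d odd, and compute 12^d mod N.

168

611 − 1 = 610 = 2^1 · 305, so d = 305.
12^1 ≡ 12 (mod 611)
12^2 ≡ 12^2 = 144 ≡ 144 (mod 611)
12^4 ≡ 144^2 = 20736 ≡ 573 (mod 611)
12^8 ≡ 573^2 = 328329 ≡ 222 (mod 611)
12^16 ≡ 222^2 = 49284 ≡ 404 (mod 611)
12^32 ≡ 404^2 = 163216 ≡ 79 (mod 611)
12^64 ≡ 79^2 = 6241 ≡ 131 (mod 611)
12^128 ≡ 131^2 = 17161 ≡ 53 (mod 611)
12^256 ≡ 53^2 = 2809 ≡ 365 (mod 611)
305 = 256 + 32 + 16 + 1 in binary powers of 2.
So 12^305 ≡ 365 · 79 · 404 · 12 ≡ 168 (mod 611).
Squaring chain: 168; never reaches −1, so base 12 is a Miller–Rabin witness that 611 is composite.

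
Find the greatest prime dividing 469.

469 = 7 · 67
67 is prime.
So 469 = 7 · 67; the largest prime factor is 67.

67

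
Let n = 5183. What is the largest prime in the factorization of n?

5183 = 71 · 73
73 is prime.
So 5183 = 71 · 73; the largest prime factor is 73.

73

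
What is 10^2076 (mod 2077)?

10^1 ≡ 10 (mod 2077)
10^2 ≡ 10^2 = 100 ≡ 100 (mod 2077)
10^4 ≡ 100^2 = 10000 ≡ 1692 (mod 2077)
10^8 ≡ 1692^2 = 2862864 ≡ 758 (mod 2077)
10^16 ≡ 758^2 = 574564 ≡ 1312 (mod 2077)
10^32 ≡ 1312^2 = 1721344 ≡ 1588 (mod 2077)
10^64 ≡ 1588^2 = 2521744 ≡ 266 (mod 2077)
10^128 ≡ 266^2 = 70756 ≡ 138 (mod 2077)
10^256 ≡ 138^2 = 19044 ≡ 351 (mod 2077)
10^512 ≡ 351^2 = 123201 ≡ 658 (mod 2077)
10^1024 ≡ 658^2 = 432964 ≡ 948 (mod 2077)
10^2048 ≡ 948^2 = 898704 ≡ 1440 (mod 2077)
2076 = 2048 + 16 + 8 + 4 in binary powers of 2.
So 10^2076 ≡ 1440 · 1312 · 758 · 1692 ≡ 777 (mod 2077).
Since 777 ≠ 1, base 10 is a Fermat witness: 2077 is composite.

777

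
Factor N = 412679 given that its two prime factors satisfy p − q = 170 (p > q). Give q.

Since p = q + 170, we have 412679 = q(q + 170), so q² + 170q − 412679 = 0.
Discriminant: 170² + 4·412679 = 28900 + 1650716 = 1679616; √1679616 = 1296.
q = (−170 + 1296)/2 = 563, and p = q + 170 = 733.
Check: 563 · 733 = 412679.

563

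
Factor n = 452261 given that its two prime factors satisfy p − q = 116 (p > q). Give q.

Since p = q + 116, we have 452261 = q(q + 116), so q² + 116q − 452261 = 0.
Discriminant: 116² + 4·452261 = 13456 + 1809044 = 1822500; √1822500 = 1350.
q = (−116 + 1350)/2 = 617, and p = q + 116 = 733.
Check: 617 · 733 = 452261.

617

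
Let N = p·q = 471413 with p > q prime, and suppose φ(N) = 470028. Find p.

φ(n) = (p−1)(q−1) = n − (p+q) + 1, so p + q = 471413 − 470028 + 1 = 1386.
p and q are the roots of t² − 1386t + 471413 = 0.
Discriminant: 1386² − 4·471413 = 1920996 − 1885652 = 35344; √35344 = 188.
q = (1386 − 188)/2 = 599, p = (1386 + 188)/2 = 787.
Check: 599 · 787 = 471413.

787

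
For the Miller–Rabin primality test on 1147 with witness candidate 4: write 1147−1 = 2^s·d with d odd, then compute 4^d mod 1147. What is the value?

1147 − 1 = 1146 = 2^1 · 573, so d = 573.
4^1 ≡ 4 (mod 1147)
4^2 ≡ 4^2 = 16 ≡ 16 (mod 1147)
4^4 ≡ 16^2 = 256 ≡ 256 (mod 1147)
4^8 ≡ 256^2 = 65536 ≡ 157 (mod 1147)
4^16 ≡ 157^2 = 24649 ≡ 562 (mod 1147)
4^32 ≡ 562^2 = 315844 ≡ 419 (mod 1147)
4^64 ≡ 419^2 = 175561 ≡ 70 (mod 1147)
4^128 ≡ 70^2 = 4900 ≡ 312 (mod 1147)
4^256 ≡ 312^2 = 97344 ≡ 996 (mod 1147)
4^512 ≡ 996^2 = 992016 ≡ 1008 (mod 1147)
573 = 512 + 32 + 16 + 8 + 4 + 1 in binary powers of 2.
So 4^573 ≡ 1008 · 419 · 562 · 157 · 256 · 4 ≡ 529 (mod 1147).
Squaring chain: 529; never reaches −1, so base 4 is a Miller–Rabin witness that 1147 is composite.

529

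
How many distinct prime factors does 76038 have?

76038 = 2 · 38019
38019 = 3 · 12673
12673 = 19 · 667
667 = 23 · 29
76038 = 2 · 3 · 19 · 23 · 29, which has 5 distinct prime factors.

5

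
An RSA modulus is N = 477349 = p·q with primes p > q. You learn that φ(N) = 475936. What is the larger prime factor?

φ(n) = (p−1)(q−1) = n − (p+q) + 1, so p + q = 477349 − 475936 + 1 = 1414.
p and q are the roots of t² − 1414t + 477349 = 0.
Discriminant: 1414² − 4·477349 = 1999396 − 1909396 = 90000; √90000 = 300.
q = (1414 − 300)/2 = 557, p = (1414 + 300)/2 = 857.
Check: 557 · 857 = 477349.

857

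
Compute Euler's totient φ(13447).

10752

Factor: 13447 = 7 · 17 · 113.
φ(13447) = (7−1) · (17−1) · (113−1) = 6 · 16 · 112 = 10752.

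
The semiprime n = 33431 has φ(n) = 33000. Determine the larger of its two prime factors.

φ(n) = (p−1)(q−1) = n − (p+q) + 1, so p + q = 33431 − 33000 + 1 = 432.
p and q are the roots of t² − 432t + 33431 = 0.
Discriminant: 432² − 4·33431 = 186624 − 133724 = 52900; √52900 = 230.
q = (432 − 230)/2 = 101, p = (432 + 230)/2 = 331.
Check: 101 · 331 = 33431.

331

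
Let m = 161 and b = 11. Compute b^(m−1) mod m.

32

11^1 ≡ 11 (mod 161)
11^2 ≡ 11^2 = 121 ≡ 121 (mod 161)
11^4 ≡ 121^2 = 14641 ≡ 151 (mod 161)
11^8 ≡ 151^2 = 22801 ≡ 100 (mod 161)
11^16 ≡ 100^2 = 10000 ≡ 18 (mod 161)
11^32 ≡ 18^2 = 324 ≡ 2 (mod 161)
11^64 ≡ 2^2 = 4 ≡ 4 (mod 161)
11^128 ≡ 4^2 = 16 ≡ 16 (mod 161)
160 = 128 + 32 in binary powers of 2.
So 11^160 ≡ 16 · 2 ≡ 32 (mod 161).
Since 32 ≠ 1, base 11 is a Fermat witness: 161 is composite.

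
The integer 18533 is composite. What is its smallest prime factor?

43

18533 is odd.
Digit sum 20, not divisible by 3.
Ends in 3: not divisible by 5.
7: 18533 = 7·2647 + 4
11: 18533 = 11·1684 + 9
13: 18533 = 13·1425 + 8
17: 18533 = 17·1090 + 3
19: 18533 = 19·975 + 8
23: 18533 = 23·805 + 18
29: 18533 = 29·639 + 2
31: 18533 = 31·597 + 26
37: 18533 = 37·500 + 33
41: 18533 = 41·452 + 1
43: 18533 = 43·431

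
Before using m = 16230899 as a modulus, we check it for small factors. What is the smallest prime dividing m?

16230899 is odd.
Digit sum 38, not divisible by 3.
Ends in 9: not divisible by 5.
7: 16230899 = 7·2318699 + 6
11: 16230899 = 11·1475536 + 3
13: 16230899 = 13·1248530 + 9
17: 16230899 = 17·954758 + 13
19: 16230899 = 19·854257 + 16
23: 16230899 = 23·705691 + 6
29: 16230899 = 29·559686 + 5
31: 16230899 = 31·523577 + 12
37: 16230899 = 37·438672 + 35
41: 16230899 = 41·395875 + 24
43: 16230899 = 43·377462 + 33
47: 16230899 = 47·345338 + 13
53: 16230899 = 53·306243 + 20
59: 16230899 = 59·275099 + 58
61: 16230899 = 61·266080 + 19
67: 16230899 = 67·242252 + 15
71: 16230899 = 71·228604 + 15
73: 16230899 = 73·222341 + 6
79: 16230899 = 79·205454 + 33
83: 16230899 = 83·195553

83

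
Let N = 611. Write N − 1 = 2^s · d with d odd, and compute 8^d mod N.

611 − 1 = 610 = 2^1 · 305, so d = 305.
8^1 ≡ 8 (mod 611)
8^2 ≡ 8^2 = 64 ≡ 64 (mod 611)
8^4 ≡ 64^2 = 4096 ≡ 430 (mod 611)
8^8 ≡ 430^2 = 184900 ≡ 378 (mod 611)
8^16 ≡ 378^2 = 142884 ≡ 521 (mod 611)
8^32 ≡ 521^2 = 271441 ≡ 157 (mod 611)
8^64 ≡ 157^2 = 24649 ≡ 209 (mod 611)
8^128 ≡ 209^2 = 43681 ≡ 300 (mod 611)
8^256 ≡ 300^2 = 90000 ≡ 183 (mod 611)
305 = 256 + 32 + 16 + 1 in binary powers of 2.
So 8^305 ≡ 183 · 157 · 521 · 8 ≡ 307 (mod 611).
Squaring chain: 307; never reaches −1, so base 8 is a Miller–Rabin witness that 611 is composite.

307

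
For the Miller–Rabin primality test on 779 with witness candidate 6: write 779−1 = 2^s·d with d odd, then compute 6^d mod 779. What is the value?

779 − 1 = 778 = 2^1 · 389, so d = 389.
6^1 ≡ 6 (mod 779)
6^2 ≡ 6^2 = 36 ≡ 36 (mod 779)
6^4 ≡ 36^2 = 1296 ≡ 517 (mod 779)
6^8 ≡ 517^2 = 267289 ≡ 92 (mod 779)
6^16 ≡ 92^2 = 8464 ≡ 674 (mod 779)
6^32 ≡ 674^2 = 454276 ≡ 119 (mod 779)
6^64 ≡ 119^2 = 14161 ≡ 139 (mod 779)
6^128 ≡ 139^2 = 19321 ≡ 625 (mod 779)
6^256 ≡ 625^2 = 390625 ≡ 346 (mod 779)
389 = 256 + 128 + 4 + 1 in binary powers of 2.
So 6^389 ≡ 346 · 625 · 517 · 6 ≡ 473 (mod 779).
Squaring chain: 473; never reaches −1, so base 6 is a Miller–Rabin witness that 779 is composite.

473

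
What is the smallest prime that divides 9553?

41

9553 is odd.
Digit sum 22, not divisible by 3.
Ends in 3: not divisible by 5.
7: 9553 = 7·1364 + 5
11: 9553 = 11·868 + 5
13: 9553 = 13·734 + 11
17: 9553 = 17·561 + 16
19: 9553 = 19·502 + 15
23: 9553 = 23·415 + 8
29: 9553 = 29·329 + 12
31: 9553 = 31·308 + 5
37: 9553 = 37·258 + 7
41: 9553 = 41·233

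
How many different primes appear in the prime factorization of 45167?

2

45167 = 31^2 · 47
45167 = 31^2 · 47, which has 2 distinct prime factors.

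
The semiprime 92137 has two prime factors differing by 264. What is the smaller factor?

199

Since p = q + 264, we have 92137 = q(q + 264), so q² + 264q − 92137 = 0.
Discriminant: 264² + 4·92137 = 69696 + 368548 = 438244; √438244 = 662.
q = (−264 + 662)/2 = 199, and p = q + 264 = 463.
Check: 199 · 463 = 92137.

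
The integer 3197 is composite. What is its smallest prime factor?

23

3197 is odd.
Digit sum 20, not divisible by 3.
Ends in 7: not divisible by 5.
7: 3197 = 7·456 + 5
11: 3197 = 11·290 + 7
13: 3197 = 13·245 + 12
17: 3197 = 17·188 + 1
19: 3197 = 19·168 + 5
23: 3197 = 23·139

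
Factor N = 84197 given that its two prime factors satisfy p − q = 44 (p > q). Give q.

269

Since p = q + 44, we have 84197 = q(q + 44), so q² + 44q − 84197 = 0.
Discriminant: 44² + 4·84197 = 1936 + 336788 = 338724; √338724 = 582.
q = (−44 + 582)/2 = 269, and p = q + 44 = 313.
Check: 269 · 313 = 84197.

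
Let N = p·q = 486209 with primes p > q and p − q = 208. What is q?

601

Since p = q + 208, we have 486209 = q(q + 208), so q² + 208q − 486209 = 0.
Discriminant: 208² + 4·486209 = 43264 + 1944836 = 1988100; √1988100 = 1410.
q = (−208 + 1410)/2 = 601, and p = q + 208 = 809.
Check: 601 · 809 = 486209.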